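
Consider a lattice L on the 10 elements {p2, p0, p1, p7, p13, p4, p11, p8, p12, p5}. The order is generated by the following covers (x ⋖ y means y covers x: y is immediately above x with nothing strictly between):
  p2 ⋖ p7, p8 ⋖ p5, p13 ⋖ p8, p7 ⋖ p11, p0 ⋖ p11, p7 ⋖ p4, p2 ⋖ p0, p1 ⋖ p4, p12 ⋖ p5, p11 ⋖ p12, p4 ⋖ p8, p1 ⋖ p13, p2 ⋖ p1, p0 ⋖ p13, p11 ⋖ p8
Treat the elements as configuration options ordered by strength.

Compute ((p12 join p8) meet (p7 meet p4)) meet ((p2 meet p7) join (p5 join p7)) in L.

p12 ∨ p8 = p5
p7 ∧ p4 = p7
p5 ∧ p7 = p7
p2 ∧ p7 = p2
p5 ∨ p7 = p5
p2 ∨ p5 = p5
p7 ∧ p5 = p7

p7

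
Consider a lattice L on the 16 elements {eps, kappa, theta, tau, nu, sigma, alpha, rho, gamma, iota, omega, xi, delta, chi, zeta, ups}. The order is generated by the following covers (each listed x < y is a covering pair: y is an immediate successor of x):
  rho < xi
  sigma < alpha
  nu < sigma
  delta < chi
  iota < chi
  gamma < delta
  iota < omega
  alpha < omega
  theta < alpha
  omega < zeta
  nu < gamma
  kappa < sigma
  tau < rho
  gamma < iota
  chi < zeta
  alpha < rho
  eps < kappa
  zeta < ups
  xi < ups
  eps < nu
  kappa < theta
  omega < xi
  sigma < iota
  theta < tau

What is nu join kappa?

sigma

Common upper bounds of {nu, kappa}: alpha, chi, iota, omega, rho, sigma, ups, xi, zeta.
The least among these is sigma.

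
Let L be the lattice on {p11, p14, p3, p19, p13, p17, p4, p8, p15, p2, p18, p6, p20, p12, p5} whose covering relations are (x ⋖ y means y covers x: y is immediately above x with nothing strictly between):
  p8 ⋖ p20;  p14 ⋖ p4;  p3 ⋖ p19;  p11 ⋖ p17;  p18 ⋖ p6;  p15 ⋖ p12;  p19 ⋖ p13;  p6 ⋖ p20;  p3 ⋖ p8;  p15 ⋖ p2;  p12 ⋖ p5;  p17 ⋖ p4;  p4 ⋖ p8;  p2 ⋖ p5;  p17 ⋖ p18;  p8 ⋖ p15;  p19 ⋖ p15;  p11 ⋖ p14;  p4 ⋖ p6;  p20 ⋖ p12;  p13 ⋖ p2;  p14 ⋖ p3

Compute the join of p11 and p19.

Common upper bounds of {p11, p19}: p12, p13, p15, p19, p2, p5.
The least among these is p19.

p19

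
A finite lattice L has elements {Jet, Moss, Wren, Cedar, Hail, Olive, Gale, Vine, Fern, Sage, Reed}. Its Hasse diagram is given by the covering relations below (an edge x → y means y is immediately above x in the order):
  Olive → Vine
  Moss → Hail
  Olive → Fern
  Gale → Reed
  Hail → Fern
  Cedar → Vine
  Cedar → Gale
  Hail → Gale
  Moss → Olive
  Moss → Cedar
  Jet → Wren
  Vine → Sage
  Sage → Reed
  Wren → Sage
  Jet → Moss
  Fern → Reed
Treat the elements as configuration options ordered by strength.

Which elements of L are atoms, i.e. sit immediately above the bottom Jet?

Moss, Wren

The atoms are exactly the elements that cover Jet: Moss, Wren.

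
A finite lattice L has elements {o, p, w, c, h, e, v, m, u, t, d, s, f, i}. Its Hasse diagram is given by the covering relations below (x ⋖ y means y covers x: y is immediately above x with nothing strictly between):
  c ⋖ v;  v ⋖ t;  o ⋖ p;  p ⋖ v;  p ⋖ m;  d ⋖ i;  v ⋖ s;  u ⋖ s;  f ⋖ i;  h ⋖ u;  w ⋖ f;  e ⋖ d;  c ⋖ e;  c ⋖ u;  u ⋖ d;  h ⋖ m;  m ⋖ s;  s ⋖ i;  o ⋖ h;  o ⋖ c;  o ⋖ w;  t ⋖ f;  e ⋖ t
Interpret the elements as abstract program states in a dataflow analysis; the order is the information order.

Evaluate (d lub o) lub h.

d ∨ o = d
d ∨ h = d

d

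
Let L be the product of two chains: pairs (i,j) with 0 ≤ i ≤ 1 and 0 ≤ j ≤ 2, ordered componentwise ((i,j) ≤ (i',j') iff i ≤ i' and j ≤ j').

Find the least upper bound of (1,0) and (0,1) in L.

In a product of chains, the join is componentwise max, giving (1,1).

(1,1)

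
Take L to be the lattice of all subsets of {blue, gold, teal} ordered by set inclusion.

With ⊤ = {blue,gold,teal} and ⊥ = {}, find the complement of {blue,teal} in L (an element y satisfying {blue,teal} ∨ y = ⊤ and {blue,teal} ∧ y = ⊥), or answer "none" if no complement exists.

Need y with {blue,teal} ∨ y = {blue,gold,teal} and {blue,teal} ∧ y = {}.
Checking each element gives: {gold}.

{gold}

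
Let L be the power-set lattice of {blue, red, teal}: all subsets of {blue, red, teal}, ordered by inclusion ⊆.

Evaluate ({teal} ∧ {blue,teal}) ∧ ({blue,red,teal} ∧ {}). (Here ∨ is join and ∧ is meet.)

{}

{teal} ∧ {blue,teal} = {teal}
{blue,red,teal} ∧ {} = {}
{teal} ∧ {} = {}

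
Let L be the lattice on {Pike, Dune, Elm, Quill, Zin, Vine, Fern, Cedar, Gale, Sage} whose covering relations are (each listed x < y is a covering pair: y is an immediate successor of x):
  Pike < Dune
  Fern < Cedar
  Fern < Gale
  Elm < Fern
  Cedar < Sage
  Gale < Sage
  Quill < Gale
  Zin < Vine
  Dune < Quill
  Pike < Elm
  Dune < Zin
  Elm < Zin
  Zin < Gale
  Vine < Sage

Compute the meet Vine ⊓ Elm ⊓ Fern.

Common lower bounds of {Vine, Elm, Fern}: Elm, Pike.
The greatest among these is Elm.

Elm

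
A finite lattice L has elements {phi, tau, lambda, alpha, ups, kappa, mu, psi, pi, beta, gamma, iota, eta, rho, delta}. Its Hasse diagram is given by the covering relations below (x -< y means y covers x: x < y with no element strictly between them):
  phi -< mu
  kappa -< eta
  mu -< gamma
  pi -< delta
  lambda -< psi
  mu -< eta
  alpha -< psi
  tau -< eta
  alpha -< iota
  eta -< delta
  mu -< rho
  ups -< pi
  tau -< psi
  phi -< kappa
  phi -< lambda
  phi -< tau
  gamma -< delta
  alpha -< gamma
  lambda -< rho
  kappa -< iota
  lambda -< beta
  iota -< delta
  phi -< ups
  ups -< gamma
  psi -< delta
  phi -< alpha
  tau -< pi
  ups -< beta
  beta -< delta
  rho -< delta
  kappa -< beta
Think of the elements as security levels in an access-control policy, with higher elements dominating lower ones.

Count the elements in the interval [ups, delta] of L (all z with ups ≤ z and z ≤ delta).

5

The interval [ups, delta] = {beta, delta, gamma, pi, ups}, which has 5 elements.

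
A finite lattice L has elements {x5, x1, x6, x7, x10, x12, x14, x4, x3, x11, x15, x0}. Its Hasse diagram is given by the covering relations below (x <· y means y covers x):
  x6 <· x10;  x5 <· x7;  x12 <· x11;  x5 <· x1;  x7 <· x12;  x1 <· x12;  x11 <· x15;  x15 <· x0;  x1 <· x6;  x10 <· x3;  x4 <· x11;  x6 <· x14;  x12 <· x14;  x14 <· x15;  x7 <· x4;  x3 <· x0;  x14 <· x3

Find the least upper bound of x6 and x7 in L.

x14

Common upper bounds of {x6, x7}: x0, x14, x15, x3.
The least among these is x14.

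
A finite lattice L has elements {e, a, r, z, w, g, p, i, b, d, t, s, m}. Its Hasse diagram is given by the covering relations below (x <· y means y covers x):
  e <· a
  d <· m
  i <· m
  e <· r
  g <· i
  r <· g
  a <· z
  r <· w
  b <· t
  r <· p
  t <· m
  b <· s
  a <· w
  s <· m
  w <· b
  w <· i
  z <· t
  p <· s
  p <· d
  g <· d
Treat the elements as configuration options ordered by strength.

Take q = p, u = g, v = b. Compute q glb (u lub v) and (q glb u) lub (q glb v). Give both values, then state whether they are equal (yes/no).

u lub v = m, so q glb (u lub v) = p glb m = p.
q glb u = r and q glb v = r, so (q glb u) lub (q glb v) = r lub r = r.
Equal: no.

p; r; no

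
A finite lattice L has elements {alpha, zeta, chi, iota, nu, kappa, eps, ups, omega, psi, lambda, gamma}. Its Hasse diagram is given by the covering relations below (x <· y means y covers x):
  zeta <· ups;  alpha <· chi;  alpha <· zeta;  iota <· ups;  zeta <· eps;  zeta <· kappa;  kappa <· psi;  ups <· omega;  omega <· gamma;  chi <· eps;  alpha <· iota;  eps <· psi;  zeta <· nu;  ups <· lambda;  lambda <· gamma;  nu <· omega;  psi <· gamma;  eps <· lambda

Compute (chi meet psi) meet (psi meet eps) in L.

chi ∧ psi = chi
psi ∧ eps = eps
chi ∧ eps = chi

chi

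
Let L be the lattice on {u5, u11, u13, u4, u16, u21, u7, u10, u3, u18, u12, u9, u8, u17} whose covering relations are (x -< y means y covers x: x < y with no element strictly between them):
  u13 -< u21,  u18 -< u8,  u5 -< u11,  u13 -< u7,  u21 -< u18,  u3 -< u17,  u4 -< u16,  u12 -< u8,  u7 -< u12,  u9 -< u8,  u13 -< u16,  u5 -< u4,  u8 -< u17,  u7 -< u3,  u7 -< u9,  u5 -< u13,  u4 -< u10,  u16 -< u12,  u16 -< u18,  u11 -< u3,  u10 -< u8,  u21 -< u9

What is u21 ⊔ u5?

Common upper bounds of {u21, u5}: u17, u18, u21, u8, u9.
The least among these is u21.

u21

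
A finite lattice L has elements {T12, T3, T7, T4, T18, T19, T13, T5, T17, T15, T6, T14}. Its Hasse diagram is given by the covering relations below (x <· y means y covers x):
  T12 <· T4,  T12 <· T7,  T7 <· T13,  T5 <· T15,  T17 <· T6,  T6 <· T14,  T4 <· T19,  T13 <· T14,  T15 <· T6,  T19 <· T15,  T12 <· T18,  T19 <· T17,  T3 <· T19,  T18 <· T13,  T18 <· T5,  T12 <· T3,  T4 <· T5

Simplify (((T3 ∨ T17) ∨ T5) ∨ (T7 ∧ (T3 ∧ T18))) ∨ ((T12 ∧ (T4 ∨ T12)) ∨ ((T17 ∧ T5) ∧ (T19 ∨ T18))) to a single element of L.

T6

T3 ∨ T17 = T17
T17 ∨ T5 = T6
T3 ∧ T18 = T12
T7 ∧ T12 = T12
T6 ∨ T12 = T6
T4 ∨ T12 = T4
T12 ∧ T4 = T12
T17 ∧ T5 = T4
T19 ∨ T18 = T15
T4 ∧ T15 = T4
T12 ∨ T4 = T4
T6 ∨ T4 = T6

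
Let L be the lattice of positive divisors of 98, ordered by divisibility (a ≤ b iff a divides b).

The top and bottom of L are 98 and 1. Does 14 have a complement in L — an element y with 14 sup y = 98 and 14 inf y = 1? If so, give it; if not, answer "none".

none

For every candidate y, either 14 ∨ y ≠ 98 or 14 ∧ y ≠ 1; no complement exists.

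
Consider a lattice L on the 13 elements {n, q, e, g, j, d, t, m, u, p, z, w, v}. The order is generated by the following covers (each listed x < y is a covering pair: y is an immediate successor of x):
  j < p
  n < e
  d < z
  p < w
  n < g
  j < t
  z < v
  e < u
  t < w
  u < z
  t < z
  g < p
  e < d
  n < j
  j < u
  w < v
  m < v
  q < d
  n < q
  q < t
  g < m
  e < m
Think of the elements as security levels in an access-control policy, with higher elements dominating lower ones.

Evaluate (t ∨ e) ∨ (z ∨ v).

t ∨ e = z
z ∨ v = v
z ∨ v = v

v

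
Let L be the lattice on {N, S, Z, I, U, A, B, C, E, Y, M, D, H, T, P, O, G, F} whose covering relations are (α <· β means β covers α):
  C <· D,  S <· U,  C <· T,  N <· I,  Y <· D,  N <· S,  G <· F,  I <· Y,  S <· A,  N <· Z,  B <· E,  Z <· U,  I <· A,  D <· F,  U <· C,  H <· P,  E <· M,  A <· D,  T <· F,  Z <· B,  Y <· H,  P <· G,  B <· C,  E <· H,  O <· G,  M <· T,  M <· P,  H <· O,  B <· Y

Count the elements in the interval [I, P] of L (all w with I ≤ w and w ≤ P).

The interval [I, P] = {H, I, P, Y}, which has 4 elements.

4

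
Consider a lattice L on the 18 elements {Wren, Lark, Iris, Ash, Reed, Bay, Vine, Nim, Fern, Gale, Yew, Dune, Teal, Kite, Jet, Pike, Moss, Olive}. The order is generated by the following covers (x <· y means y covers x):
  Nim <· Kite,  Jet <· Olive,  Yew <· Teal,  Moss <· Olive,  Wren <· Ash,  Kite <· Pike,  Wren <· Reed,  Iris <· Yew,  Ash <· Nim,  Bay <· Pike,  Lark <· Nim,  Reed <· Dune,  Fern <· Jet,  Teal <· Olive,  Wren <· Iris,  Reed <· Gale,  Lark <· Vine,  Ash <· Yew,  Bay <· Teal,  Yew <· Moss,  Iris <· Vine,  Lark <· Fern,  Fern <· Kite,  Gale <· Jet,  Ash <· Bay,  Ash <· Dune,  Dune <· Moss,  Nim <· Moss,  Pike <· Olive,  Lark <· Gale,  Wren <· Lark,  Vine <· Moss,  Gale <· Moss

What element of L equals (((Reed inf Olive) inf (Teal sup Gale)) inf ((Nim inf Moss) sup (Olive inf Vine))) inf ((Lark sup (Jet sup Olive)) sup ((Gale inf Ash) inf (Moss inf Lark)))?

Reed

Reed ∧ Olive = Reed
Teal ∨ Gale = Olive
Reed ∧ Olive = Reed
Nim ∧ Moss = Nim
Olive ∧ Vine = Vine
Nim ∨ Vine = Moss
Reed ∧ Moss = Reed
Jet ∨ Olive = Olive
Lark ∨ Olive = Olive
Gale ∧ Ash = Wren
Moss ∧ Lark = Lark
Wren ∧ Lark = Wren
Olive ∨ Wren = Olive
Reed ∧ Olive = Reed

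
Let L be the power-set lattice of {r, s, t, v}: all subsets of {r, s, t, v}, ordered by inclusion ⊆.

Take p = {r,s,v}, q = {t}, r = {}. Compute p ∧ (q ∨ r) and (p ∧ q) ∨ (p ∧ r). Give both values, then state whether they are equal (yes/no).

q ∨ r = {t}, so p ∧ (q ∨ r) = {r,s,v} ∧ {t} = {}.
p ∧ q = {} and p ∧ r = {}, so (p ∧ q) ∨ (p ∧ r) = {} ∨ {} = {}.
Equal: yes.

{}; {}; yes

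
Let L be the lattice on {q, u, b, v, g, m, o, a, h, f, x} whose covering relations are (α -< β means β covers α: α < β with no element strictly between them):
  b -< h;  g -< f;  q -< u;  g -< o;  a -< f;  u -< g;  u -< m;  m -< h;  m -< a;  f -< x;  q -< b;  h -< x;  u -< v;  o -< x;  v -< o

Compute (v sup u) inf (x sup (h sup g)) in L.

v ∨ u = v
h ∨ g = x
x ∨ x = x
v ∧ x = v

v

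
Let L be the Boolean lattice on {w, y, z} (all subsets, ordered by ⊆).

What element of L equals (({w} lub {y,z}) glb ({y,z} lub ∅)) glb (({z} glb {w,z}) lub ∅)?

{w} ∨ {y,z} = {w,y,z}
{y,z} ∨ ∅ = {y,z}
{w,y,z} ∧ {y,z} = {y,z}
{z} ∧ {w,z} = {z}
{z} ∨ ∅ = {z}
{y,z} ∧ {z} = {z}

{z}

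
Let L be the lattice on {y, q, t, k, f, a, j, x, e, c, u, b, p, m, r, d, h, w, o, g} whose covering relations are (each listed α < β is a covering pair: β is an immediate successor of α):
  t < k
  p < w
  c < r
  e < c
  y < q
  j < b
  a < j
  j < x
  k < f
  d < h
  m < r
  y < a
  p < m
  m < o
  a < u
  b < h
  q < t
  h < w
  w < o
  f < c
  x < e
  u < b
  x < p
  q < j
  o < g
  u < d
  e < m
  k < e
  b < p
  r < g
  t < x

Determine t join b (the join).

Common upper bounds of {t, b}: g, m, o, p, r, w.
The least among these is p.

p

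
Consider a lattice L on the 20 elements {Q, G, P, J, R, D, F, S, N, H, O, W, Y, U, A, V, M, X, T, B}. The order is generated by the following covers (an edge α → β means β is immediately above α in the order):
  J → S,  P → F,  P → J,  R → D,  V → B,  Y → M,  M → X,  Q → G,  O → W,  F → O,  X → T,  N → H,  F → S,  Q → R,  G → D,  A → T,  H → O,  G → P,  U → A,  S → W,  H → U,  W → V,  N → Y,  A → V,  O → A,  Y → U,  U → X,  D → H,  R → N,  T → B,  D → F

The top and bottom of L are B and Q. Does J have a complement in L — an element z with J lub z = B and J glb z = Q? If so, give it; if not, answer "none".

Need z with J ∨ z = B and J ∧ z = Q.
Checking each element gives: M.

M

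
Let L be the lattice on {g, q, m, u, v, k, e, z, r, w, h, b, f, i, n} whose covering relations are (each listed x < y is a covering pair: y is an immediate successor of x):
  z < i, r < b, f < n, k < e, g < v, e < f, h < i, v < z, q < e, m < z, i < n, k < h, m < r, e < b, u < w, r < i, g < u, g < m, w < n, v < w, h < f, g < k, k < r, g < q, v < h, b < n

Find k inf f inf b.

Common lower bounds of {k, f, b}: g, k.
The greatest among these is k.

k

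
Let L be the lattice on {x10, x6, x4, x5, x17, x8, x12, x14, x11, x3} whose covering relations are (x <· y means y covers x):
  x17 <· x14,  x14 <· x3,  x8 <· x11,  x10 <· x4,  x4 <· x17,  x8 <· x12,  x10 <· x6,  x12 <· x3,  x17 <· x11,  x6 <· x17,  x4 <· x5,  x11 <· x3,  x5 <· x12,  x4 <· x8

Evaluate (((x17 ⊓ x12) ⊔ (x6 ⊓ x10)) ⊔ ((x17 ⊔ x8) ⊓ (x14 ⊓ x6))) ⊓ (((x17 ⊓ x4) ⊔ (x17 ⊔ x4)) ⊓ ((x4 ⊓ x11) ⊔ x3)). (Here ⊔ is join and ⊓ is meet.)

x17 ∧ x12 = x4
x6 ∧ x10 = x10
x4 ∨ x10 = x4
x17 ∨ x8 = x11
x14 ∧ x6 = x6
x11 ∧ x6 = x6
x4 ∨ x6 = x17
x17 ∧ x4 = x4
x17 ∨ x4 = x17
x4 ∨ x17 = x17
x4 ∧ x11 = x4
x4 ∨ x3 = x3
x17 ∧ x3 = x17
x17 ∧ x17 = x17

x17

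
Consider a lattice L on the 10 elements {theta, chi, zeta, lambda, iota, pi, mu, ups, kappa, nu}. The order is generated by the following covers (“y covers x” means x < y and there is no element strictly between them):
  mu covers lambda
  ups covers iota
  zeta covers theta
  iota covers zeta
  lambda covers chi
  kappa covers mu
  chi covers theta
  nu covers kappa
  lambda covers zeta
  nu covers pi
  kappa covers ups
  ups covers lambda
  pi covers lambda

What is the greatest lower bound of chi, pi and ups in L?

Common lower bounds of {chi, pi, ups}: chi, theta.
The greatest among these is chi.

chi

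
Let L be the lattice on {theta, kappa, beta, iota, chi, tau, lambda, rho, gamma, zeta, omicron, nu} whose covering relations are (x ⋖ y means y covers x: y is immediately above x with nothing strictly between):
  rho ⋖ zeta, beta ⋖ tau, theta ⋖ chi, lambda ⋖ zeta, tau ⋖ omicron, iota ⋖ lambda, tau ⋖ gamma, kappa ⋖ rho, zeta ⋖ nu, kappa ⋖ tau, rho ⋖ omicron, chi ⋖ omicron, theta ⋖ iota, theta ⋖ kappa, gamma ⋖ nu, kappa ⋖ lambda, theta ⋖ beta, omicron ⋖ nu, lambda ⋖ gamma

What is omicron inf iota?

Common lower bounds of {omicron, iota}: theta.
The greatest among these is theta.

theta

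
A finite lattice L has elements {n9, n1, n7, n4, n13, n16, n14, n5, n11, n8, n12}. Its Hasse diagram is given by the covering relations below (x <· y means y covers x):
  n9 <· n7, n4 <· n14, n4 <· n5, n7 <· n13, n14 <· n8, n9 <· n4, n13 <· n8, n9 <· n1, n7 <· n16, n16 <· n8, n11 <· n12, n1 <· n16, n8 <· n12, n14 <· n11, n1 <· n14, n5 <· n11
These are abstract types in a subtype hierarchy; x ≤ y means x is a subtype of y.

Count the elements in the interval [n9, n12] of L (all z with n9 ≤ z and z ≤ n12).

The interval [n9, n12] = {n1, n11, n12, n13, n14, n16, n4, n5, n7, n8, n9}, which has 11 elements.

11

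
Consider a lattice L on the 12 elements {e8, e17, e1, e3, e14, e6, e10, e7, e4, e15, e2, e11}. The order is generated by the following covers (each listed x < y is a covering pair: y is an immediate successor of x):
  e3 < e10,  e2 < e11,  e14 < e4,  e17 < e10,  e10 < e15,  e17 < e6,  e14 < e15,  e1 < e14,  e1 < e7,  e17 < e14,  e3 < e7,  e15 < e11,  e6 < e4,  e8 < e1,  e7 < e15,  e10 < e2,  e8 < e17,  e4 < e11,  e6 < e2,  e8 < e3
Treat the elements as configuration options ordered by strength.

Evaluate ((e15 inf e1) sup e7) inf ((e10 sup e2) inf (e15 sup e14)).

e3

e15 ∧ e1 = e1
e1 ∨ e7 = e7
e10 ∨ e2 = e2
e15 ∨ e14 = e15
e2 ∧ e15 = e10
e7 ∧ e10 = e3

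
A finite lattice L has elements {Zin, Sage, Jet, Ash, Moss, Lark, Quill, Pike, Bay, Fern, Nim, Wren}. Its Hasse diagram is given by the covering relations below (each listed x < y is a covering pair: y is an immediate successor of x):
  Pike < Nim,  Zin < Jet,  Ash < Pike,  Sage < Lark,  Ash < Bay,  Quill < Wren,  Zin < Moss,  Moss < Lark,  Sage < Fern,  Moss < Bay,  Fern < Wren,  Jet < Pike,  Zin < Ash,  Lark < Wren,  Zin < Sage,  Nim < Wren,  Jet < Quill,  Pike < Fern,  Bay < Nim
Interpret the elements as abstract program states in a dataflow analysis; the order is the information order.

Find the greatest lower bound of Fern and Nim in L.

Common lower bounds of {Fern, Nim}: Ash, Jet, Pike, Zin.
The greatest among these is Pike.

Pike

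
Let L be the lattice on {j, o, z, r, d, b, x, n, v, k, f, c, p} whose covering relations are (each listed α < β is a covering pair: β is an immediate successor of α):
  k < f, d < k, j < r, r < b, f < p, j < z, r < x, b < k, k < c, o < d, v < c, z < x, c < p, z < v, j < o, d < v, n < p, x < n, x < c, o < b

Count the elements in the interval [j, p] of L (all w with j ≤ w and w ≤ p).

The interval [j, p] = {b, c, d, f, j, k, n, o, p, r, v, x, z}, which has 13 elements.

13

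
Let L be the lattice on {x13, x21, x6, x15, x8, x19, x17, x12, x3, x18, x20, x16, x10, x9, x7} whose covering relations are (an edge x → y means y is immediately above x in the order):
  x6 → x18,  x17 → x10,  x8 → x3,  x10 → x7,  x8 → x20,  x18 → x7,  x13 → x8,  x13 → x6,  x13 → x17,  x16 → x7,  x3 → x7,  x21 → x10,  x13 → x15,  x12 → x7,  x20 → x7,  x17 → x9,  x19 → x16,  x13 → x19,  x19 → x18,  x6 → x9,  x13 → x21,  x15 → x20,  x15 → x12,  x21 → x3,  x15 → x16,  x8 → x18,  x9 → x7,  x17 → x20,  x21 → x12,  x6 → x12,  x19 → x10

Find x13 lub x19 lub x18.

Common upper bounds of {x13, x19, x18}: x18, x7.
The least among these is x18.

x18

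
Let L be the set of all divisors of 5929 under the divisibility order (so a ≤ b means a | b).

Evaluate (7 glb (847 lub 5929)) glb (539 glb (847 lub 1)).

7

847 ∨ 5929 = 5929
7 ∧ 5929 = 7
847 ∨ 1 = 847
539 ∧ 847 = 77
7 ∧ 77 = 7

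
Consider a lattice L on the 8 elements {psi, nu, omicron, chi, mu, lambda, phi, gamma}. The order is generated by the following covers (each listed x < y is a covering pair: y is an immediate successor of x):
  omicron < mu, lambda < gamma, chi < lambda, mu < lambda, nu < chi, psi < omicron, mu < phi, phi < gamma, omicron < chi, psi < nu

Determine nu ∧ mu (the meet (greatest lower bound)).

psi

Common lower bounds of {nu, mu}: psi.
The greatest among these is psi.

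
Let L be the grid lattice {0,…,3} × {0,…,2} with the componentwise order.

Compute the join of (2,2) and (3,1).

(3,2)

In a product of chains, the join is componentwise max, giving (3,2).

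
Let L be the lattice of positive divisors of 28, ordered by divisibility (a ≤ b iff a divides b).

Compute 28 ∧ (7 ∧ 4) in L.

1

7 ∧ 4 = 1
28 ∧ 1 = 1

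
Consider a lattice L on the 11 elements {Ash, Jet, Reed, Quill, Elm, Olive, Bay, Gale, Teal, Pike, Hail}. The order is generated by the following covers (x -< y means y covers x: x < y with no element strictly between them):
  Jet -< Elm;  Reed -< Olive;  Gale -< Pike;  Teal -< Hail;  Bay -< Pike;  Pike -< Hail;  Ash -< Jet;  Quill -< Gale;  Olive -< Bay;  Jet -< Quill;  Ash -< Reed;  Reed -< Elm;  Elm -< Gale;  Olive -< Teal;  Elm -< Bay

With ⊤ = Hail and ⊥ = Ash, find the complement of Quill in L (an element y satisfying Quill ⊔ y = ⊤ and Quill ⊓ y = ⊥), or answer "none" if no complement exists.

Teal

Need y with Quill ∨ y = Hail and Quill ∧ y = Ash.
Checking each element gives: Teal.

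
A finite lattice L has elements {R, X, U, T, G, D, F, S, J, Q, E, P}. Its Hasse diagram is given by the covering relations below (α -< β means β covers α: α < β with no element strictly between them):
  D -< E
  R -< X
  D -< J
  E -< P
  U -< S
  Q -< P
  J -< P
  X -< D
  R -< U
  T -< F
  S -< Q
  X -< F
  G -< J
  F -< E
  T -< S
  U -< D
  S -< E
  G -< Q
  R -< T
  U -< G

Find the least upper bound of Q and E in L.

Common upper bounds of {Q, E}: P.
The least among these is P.

P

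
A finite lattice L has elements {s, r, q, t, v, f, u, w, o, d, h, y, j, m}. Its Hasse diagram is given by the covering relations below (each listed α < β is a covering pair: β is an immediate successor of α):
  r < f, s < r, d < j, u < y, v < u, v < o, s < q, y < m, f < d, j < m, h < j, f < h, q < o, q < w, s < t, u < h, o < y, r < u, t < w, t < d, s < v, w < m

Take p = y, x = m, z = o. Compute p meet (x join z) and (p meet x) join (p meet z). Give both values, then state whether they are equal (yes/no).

y; y; yes

x join z = m, so p meet (x join z) = y meet m = y.
p meet x = y and p meet z = o, so (p meet x) join (p meet z) = y join o = y.
Equal: yes.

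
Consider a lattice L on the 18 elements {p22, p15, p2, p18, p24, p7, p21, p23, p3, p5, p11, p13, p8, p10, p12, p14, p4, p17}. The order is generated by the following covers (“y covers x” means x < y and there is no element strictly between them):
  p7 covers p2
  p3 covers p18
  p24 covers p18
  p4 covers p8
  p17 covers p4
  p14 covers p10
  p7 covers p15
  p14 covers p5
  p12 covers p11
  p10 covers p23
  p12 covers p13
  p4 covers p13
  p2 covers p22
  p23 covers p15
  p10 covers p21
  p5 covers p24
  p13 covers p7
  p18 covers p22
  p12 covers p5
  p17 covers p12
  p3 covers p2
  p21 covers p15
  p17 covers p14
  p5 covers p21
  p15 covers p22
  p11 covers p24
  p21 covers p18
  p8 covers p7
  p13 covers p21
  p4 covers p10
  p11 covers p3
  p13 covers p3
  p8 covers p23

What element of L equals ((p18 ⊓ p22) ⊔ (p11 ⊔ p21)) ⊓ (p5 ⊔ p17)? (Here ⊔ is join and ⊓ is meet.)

p18 ∧ p22 = p22
p11 ∨ p21 = p12
p22 ∨ p12 = p12
p5 ∨ p17 = p17
p12 ∧ p17 = p12

p12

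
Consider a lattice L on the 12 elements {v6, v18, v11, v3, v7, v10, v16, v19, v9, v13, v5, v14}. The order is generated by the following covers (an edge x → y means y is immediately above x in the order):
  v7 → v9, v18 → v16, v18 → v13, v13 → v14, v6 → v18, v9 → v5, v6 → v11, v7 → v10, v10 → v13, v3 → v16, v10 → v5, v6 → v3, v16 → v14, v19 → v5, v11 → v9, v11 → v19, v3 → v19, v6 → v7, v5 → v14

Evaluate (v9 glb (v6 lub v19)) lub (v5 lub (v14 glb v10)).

v5

v6 ∨ v19 = v19
v9 ∧ v19 = v11
v14 ∧ v10 = v10
v5 ∨ v10 = v5
v11 ∨ v5 = v5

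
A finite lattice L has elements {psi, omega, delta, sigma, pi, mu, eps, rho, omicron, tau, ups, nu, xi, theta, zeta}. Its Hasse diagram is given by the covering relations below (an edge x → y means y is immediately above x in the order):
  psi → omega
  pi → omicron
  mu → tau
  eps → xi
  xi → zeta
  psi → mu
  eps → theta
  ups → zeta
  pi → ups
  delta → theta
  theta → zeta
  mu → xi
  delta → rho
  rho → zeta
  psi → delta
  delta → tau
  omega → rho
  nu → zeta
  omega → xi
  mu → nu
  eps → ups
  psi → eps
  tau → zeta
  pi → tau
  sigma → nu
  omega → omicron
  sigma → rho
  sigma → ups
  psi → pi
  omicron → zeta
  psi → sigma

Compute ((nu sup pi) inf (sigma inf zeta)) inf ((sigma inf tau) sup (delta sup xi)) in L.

nu ∨ pi = zeta
sigma ∧ zeta = sigma
zeta ∧ sigma = sigma
sigma ∧ tau = psi
delta ∨ xi = zeta
psi ∨ zeta = zeta
sigma ∧ zeta = sigma

sigma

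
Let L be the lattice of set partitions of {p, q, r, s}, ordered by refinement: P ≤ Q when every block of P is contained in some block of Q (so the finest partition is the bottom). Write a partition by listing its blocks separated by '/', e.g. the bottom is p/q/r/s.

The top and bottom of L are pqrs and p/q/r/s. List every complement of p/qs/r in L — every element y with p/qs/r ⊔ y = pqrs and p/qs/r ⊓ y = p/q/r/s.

Need y with p/qs/r ∨ y = pqrs and p/qs/r ∧ y = p/q/r/s.
Checking each element gives: pq/rs, pqr/s, prs/q, ps/qr.

pq/rs, pqr/s, prs/q, ps/qr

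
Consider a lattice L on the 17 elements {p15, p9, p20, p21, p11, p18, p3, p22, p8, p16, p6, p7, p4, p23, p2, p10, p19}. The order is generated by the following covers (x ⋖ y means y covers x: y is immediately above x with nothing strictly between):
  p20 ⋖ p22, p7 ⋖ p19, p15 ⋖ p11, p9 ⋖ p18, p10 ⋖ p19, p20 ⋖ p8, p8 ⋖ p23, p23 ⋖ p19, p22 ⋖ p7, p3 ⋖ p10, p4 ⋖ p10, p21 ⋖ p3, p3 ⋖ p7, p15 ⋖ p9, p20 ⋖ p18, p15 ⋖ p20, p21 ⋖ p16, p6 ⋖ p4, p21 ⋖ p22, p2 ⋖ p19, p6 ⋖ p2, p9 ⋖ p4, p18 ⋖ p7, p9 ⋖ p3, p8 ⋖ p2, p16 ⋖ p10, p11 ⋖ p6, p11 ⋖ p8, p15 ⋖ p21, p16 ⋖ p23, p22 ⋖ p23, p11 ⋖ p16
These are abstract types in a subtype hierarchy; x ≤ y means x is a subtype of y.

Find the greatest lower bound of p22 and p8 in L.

p20

Common lower bounds of {p22, p8}: p15, p20.
The greatest among these is p20.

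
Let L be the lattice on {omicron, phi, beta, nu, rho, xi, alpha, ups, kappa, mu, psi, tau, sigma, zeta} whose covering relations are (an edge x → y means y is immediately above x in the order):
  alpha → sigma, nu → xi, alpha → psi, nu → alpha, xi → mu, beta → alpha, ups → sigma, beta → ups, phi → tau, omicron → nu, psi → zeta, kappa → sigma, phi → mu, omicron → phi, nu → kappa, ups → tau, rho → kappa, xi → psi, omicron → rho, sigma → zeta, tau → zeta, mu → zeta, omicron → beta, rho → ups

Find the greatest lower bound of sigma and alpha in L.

alpha

Common lower bounds of {sigma, alpha}: alpha, beta, nu, omicron.
The greatest among these is alpha.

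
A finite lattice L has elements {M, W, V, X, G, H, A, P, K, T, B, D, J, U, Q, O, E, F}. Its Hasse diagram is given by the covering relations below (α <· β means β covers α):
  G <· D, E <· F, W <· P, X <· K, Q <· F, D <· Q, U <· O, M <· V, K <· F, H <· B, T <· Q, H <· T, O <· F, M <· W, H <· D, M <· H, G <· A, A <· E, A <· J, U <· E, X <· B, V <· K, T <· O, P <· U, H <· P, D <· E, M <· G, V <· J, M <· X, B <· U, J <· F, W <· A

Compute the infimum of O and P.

Common lower bounds of {O, P}: H, M, P, W.
The greatest among these is P.

P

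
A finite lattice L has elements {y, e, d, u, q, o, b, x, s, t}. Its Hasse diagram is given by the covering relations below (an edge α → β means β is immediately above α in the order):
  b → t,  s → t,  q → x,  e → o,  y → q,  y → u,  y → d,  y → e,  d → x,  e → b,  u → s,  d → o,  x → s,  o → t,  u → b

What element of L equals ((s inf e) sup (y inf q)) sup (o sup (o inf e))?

o

s ∧ e = y
y ∧ q = y
y ∨ y = y
o ∧ e = e
o ∨ e = o
y ∨ o = o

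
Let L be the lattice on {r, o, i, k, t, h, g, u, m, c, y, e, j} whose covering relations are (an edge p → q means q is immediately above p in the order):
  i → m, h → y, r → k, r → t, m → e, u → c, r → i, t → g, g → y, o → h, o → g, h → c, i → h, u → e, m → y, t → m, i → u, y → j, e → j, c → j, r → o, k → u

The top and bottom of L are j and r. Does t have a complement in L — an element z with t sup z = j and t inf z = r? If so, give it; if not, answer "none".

Need z with t ∨ z = j and t ∧ z = r.
Checking each element gives: c.

c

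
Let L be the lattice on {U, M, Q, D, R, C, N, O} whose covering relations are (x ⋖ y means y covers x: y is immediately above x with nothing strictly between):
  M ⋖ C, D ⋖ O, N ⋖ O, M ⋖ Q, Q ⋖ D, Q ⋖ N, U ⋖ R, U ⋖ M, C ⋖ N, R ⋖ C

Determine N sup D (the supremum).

O

Common upper bounds of {N, D}: O.
The least among these is O.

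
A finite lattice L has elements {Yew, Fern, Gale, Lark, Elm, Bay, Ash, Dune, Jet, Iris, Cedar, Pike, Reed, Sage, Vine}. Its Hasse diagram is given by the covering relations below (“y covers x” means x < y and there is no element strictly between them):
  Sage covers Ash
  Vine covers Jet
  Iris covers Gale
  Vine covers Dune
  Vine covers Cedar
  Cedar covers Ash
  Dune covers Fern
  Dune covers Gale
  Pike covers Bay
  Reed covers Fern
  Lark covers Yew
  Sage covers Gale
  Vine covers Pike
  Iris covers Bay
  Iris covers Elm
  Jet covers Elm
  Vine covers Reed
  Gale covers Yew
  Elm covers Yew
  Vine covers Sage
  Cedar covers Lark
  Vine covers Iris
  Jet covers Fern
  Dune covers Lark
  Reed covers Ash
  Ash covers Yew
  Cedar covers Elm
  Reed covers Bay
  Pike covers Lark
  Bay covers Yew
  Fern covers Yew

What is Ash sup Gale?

Sage

Common upper bounds of {Ash, Gale}: Sage, Vine.
The least among these is Sage.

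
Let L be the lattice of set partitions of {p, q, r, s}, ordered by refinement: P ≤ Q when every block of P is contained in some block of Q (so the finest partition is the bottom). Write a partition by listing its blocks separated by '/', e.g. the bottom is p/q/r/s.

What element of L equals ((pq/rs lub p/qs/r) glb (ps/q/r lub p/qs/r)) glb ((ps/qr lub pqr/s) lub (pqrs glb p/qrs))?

pq/rs ∨ p/qs/r = pqrs
ps/q/r ∨ p/qs/r = pqs/r
pqrs ∧ pqs/r = pqs/r
ps/qr ∨ pqr/s = pqrs
pqrs ∧ p/qrs = p/qrs
pqrs ∨ p/qrs = pqrs
pqs/r ∧ pqrs = pqs/r

pqs/r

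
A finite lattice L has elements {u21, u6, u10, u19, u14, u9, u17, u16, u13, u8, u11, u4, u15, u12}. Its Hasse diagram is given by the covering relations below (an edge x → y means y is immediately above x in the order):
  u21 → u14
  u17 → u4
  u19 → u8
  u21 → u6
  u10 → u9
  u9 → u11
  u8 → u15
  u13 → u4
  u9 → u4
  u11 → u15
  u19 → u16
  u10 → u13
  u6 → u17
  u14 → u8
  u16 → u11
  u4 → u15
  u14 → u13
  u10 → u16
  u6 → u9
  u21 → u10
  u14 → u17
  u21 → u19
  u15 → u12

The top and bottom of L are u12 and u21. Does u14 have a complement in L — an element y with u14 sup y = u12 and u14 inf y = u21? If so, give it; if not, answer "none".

none

For every candidate y, either u14 ∨ y ≠ u12 or u14 ∧ y ≠ u21; no complement exists.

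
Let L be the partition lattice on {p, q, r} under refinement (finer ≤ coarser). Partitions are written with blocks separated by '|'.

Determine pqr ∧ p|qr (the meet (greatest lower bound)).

Common lower bounds of {pqr, p|qr}: p|qr, p|q|r.
The greatest among these is p|qr.

p|qr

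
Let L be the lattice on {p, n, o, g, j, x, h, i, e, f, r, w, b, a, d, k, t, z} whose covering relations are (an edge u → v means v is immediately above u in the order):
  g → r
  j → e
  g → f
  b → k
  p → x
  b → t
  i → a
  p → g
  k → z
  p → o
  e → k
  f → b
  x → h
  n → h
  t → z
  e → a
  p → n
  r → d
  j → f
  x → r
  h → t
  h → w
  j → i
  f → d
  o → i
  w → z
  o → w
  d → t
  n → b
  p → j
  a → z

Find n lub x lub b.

t

Common upper bounds of {n, x, b}: t, z.
The least among these is t.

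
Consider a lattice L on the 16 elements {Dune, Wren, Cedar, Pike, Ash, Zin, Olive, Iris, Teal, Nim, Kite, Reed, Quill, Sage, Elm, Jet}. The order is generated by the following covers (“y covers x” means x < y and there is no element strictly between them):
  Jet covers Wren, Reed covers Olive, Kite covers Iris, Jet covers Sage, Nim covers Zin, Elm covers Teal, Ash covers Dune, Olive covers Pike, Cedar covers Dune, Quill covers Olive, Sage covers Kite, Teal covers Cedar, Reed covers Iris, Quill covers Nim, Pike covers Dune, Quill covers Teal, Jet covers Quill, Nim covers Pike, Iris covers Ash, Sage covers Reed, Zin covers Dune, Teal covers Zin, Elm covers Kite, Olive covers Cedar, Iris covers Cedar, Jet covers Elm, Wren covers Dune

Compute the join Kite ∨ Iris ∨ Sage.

Sage

Common upper bounds of {Kite, Iris, Sage}: Jet, Sage.
The least among these is Sage.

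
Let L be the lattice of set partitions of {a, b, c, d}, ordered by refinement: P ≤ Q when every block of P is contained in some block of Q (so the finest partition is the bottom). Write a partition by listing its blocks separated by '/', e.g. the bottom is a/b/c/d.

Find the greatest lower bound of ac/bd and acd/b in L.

ac/b/d

The meet (common refinement) of ac/bd and acd/b intersects blocks pairwise, giving ac/b/d.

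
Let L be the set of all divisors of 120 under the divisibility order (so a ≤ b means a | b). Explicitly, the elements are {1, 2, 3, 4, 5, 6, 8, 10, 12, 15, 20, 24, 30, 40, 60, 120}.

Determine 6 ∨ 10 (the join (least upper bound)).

30

In the divisibility order, the join is the least common multiple: lcm(6, 10) = 30.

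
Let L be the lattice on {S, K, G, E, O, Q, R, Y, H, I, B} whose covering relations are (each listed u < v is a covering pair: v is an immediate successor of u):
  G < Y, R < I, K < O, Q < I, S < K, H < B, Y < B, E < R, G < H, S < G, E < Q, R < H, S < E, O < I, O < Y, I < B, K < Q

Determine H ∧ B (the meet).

Common lower bounds of {H, B}: E, G, H, R, S.
The greatest among these is H.

H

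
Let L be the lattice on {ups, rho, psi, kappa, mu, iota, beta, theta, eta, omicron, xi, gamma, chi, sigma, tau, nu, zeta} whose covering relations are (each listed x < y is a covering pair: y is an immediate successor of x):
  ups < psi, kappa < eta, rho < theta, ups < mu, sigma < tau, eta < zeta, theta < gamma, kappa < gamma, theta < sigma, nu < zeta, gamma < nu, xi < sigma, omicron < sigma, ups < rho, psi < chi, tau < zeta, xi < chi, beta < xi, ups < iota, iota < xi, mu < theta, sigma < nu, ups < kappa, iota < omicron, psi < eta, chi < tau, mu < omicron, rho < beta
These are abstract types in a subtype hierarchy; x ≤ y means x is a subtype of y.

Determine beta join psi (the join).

chi

Common upper bounds of {beta, psi}: chi, tau, zeta.
The least among these is chi.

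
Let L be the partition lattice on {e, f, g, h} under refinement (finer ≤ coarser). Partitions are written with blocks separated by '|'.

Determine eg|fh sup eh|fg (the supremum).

The join of eg|fh and eh|fg merges any blocks that overlap across the partitions, giving efgh.

efgh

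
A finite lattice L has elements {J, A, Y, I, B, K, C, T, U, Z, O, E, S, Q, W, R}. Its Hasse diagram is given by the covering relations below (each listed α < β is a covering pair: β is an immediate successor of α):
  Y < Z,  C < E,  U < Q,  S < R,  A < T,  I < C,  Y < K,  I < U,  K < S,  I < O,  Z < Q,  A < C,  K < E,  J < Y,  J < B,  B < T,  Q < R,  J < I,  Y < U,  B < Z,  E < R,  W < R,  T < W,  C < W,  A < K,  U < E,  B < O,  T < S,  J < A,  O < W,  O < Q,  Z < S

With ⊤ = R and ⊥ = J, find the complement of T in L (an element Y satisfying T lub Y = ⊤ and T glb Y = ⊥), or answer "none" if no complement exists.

U

Need Y with T ∨ Y = R and T ∧ Y = J.
Checking each element gives: U.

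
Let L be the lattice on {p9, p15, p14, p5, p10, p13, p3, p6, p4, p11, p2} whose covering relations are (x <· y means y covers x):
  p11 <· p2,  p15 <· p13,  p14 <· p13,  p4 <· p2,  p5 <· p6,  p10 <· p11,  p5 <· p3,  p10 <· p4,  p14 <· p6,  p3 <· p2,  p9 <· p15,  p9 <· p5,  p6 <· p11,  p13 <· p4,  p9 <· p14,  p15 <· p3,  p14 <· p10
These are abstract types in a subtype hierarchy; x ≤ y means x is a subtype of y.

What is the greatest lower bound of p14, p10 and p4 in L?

Common lower bounds of {p14, p10, p4}: p14, p9.
The greatest among these is p14.

p14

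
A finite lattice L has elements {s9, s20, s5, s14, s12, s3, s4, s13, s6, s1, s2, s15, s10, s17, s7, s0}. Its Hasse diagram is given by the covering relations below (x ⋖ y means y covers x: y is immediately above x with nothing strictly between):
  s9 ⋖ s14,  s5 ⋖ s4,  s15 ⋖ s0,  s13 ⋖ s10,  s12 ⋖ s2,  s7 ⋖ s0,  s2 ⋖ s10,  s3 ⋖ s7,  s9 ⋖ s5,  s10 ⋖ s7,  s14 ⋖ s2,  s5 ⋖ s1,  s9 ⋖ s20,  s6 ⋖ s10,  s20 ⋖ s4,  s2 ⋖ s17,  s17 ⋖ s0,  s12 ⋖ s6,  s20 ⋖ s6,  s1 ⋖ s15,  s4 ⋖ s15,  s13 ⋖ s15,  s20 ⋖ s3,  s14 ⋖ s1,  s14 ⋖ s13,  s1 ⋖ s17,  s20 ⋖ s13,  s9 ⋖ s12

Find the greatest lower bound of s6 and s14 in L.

Common lower bounds of {s6, s14}: s9.
The greatest among these is s9.

s9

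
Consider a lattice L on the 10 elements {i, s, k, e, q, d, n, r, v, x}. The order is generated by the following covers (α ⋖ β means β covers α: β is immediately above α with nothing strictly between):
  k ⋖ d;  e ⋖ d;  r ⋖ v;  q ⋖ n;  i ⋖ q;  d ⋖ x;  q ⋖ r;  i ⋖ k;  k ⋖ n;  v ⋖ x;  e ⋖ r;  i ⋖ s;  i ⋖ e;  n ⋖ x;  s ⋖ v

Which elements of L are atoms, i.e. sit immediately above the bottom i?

e, k, q, s

The atoms are exactly the elements that cover i: e, k, q, s.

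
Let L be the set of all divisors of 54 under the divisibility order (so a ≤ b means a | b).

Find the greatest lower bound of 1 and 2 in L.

In the divisibility order, the meet is the greatest common divisor: gcd(1, 2) = 1.

1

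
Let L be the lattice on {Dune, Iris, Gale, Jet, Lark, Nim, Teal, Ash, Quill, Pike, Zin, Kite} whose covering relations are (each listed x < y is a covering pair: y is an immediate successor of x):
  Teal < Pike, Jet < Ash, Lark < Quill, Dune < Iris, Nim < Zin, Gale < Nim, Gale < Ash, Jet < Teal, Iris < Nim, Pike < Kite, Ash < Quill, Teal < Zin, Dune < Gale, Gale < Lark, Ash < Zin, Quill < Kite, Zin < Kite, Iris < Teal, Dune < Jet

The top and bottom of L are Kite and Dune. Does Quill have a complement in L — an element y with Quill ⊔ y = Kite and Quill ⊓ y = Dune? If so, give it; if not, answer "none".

Need y with Quill ∨ y = Kite and Quill ∧ y = Dune.
Checking each element gives: Iris.

Iris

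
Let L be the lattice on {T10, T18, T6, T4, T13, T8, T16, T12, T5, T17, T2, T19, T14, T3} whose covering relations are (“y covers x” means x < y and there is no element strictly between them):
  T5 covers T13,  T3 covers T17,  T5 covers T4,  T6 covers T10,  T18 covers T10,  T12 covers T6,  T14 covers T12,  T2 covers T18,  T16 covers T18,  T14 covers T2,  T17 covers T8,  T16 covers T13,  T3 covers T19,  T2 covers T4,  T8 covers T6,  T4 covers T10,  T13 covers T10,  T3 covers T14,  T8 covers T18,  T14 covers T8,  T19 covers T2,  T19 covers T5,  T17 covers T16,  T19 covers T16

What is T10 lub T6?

T6

Common upper bounds of {T10, T6}: T12, T14, T17, T3, T6, T8.
The least among these is T6.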